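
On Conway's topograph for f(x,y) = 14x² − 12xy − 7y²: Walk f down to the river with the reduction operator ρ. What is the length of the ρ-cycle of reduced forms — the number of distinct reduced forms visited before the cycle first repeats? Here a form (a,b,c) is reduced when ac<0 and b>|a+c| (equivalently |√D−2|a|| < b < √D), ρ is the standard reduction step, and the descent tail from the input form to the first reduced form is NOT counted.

D = 536, ⌊√D⌋ = 23
descent: ρ → (-7,12,14)  [lands on river]
river: ρ → (14,16,-5)
river: ρ → (-5,14,17)
river: ρ → (17,20,-2)
river: ρ → (-2,20,17)
river: ρ → (17,14,-5)
river: ρ → (-5,16,14)
river: ρ → (14,12,-7)
river: ρ → (-7,16,10)
river: ρ → (10,4,-13)
river: ρ → (-13,22,1)
river: ρ → (1,22,-13)
river: ρ → (-13,4,10)
river: ρ → (10,16,-7)
ρ-cycle length = 14 (tail of 1 descent step not counted)

14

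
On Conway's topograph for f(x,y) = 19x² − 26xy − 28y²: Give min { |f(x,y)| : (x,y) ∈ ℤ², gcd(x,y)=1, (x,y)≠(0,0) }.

descent: ρ → (-28,26,19)  [lands on river]
river: ρ → (19,50,-4)
river: ρ → (-4,46,43)
river: ρ → (43,40,-7)
river: ρ → (-7,44,31)
river: ρ → (31,18,-20)
river: ρ → (-20,22,29)
river: ρ → (29,36,-13)
river: ρ → (-13,42,20)
river: ρ → (20,38,-17)
river: ρ → (-17,30,28)
river: ρ → (28,26,-19)
river: ρ → (-19,50,4)
river: ρ → (4,46,-43)
river: ρ → (-43,40,7)
river: ρ → (7,44,-31)
river: ρ → (-31,18,20)
river: ρ → (20,22,-29)
river: ρ → (-29,36,13)
river: ρ → (13,42,-20)
river: ρ → (-20,38,17)
river: ρ → (17,30,-28)
closes: descent 1, river 22
min |a| on river = 4

4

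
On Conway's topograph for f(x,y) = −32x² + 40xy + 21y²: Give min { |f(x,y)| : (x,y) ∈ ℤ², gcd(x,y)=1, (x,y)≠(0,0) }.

river: ρ → (21,44,-28)
river: ρ → (-28,12,37)
river: ρ → (37,62,-3)
river: ρ → (-3,64,16)
river: ρ → (16,64,-3)
river: ρ → (-3,62,37)
river: ρ → (37,12,-28)
river: ρ → (-28,44,21)
river: ρ → (21,40,-32)
river: ρ → (-32,24,29)
river: ρ → (29,34,-27)
river: ρ → (-27,20,36)
river: ρ → (36,52,-11)
river: ρ → (-11,58,21)
river: ρ → (21,26,-43)
river: ρ → (-43,60,4)
river: ρ → (4,60,-43)
river: ρ → (-43,26,21)
river: ρ → (21,58,-11)
river: ρ → (-11,52,36)
river: ρ → (36,20,-27)
river: ρ → (-27,34,29)
river: ρ → (29,24,-32)
river: ρ → (-32,40,21)
closes: descent 0, river 24
min |a| on river = 3

3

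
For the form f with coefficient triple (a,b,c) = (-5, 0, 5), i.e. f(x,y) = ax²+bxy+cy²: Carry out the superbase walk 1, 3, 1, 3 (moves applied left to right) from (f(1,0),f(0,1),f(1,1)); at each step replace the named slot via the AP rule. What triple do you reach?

start (-5,5,0) = (f(1,0),f(0,1),f(1,1))
replace slot 1: 2·(5+0) − (-5) = 15 → (15,5,0)
replace slot 3: 2·(15+5) − 0 = 40 → (15,5,40)
replace slot 1: 2·(5+40) − 15 = 75 → (75,5,40)
replace slot 3: 2·(75+5) − 40 = 120 → (75,5,120)

75,5,120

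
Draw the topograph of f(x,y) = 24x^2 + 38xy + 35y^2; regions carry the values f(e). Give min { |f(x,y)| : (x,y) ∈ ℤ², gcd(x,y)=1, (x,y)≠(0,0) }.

translate: b→-10 (≡38 mod 48), so (24,38,35)→(24,-10,21)
flip: (24,-10,21)→(21,10,24)
reduced (well bottom): (21,10,24) with a≤c, −a<b≤a
well minimum = a = 21

21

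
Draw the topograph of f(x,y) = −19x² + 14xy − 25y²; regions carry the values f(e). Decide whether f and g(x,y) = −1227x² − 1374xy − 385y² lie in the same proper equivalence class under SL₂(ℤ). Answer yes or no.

D₁ = -1704, D₂ = -1704
f is negative-definite; reduce −f:
−f: reduced (well bottom): (19,-14,25) with a≤c, −a<b≤a
flip sign back: reduced form of f is (-19,14,-25)
g is negative-definite; reduce −g:
−g: translate: b→-1080 (≡1374 mod 2454), so (1227,1374,385)→(1227,-1080,238)
−g: flip: (1227,-1080,238)→(238,1080,1227)
−g: translate: b→128 (≡1080 mod 476), so (238,1080,1227)→(238,128,19)
−g: flip: (238,128,19)→(19,-128,238)
−g: translate: b→-14 (≡-128 mod 38), so (19,-128,238)→(19,-14,25)
−g: reduced (well bottom): (19,-14,25) with a≤c, −a<b≤a
flip sign back: reduced form of g is (-19,14,-25)
reduced forms (-19, 14, -25) vs (-19, 14, -25) ⇒ equivalent

yes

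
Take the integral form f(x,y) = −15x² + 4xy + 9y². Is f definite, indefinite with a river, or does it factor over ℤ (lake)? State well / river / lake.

D = b²−4ac = 4² − 4·(-15)·9 = 556
D > 0 non-square ⇒ indefinite ⇒ periodic river

river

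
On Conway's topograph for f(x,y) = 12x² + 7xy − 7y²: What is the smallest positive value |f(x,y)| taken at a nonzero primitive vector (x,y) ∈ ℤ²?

river: ρ → (-7,7,12)
river: ρ → (12,17,-2)
river: ρ → (-2,19,3)
river: ρ → (3,17,-8)
river: ρ → (-8,15,5)
river: ρ → (5,15,-8)
river: ρ → (-8,17,3)
river: ρ → (3,19,-2)
river: ρ → (-2,17,12)
river: ρ → (12,7,-7)
closes: descent 0, river 10
min |a| on river = 2

2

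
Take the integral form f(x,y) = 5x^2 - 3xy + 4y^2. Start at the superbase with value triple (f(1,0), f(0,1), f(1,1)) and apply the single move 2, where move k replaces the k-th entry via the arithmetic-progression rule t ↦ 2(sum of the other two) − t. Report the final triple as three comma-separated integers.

start (5,4,6) = (f(1,0),f(0,1),f(1,1))
replace slot 2: 2·(5+6) − 4 = 18 → (5,18,6)

5,18,6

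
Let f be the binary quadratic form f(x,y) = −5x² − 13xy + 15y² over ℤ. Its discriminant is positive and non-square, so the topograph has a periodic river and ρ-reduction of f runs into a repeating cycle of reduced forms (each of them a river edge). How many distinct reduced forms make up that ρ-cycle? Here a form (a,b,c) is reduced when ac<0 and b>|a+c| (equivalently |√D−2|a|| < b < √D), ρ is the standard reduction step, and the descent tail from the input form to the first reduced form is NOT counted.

D = 469, ⌊√D⌋ = 21
descent: ρ → (15,13,-5)  [lands on river]
river: ρ → (-5,17,9)
river: ρ → (9,19,-3)
river: ρ → (-3,17,15)
ρ-cycle length = 4 (tail of 1 descent step not counted)

4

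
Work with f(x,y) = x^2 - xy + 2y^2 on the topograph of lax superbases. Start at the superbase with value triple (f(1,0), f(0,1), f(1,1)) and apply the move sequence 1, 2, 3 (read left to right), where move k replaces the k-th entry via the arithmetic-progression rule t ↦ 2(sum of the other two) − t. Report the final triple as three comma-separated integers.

start (1,2,2) = (f(1,0),f(0,1),f(1,1))
replace slot 1: 2·(2+2) − 1 = 7 → (7,2,2)
replace slot 2: 2·(7+2) − 2 = 16 → (7,16,2)
replace slot 3: 2·(7+16) − 2 = 44 → (7,16,44)

7,16,44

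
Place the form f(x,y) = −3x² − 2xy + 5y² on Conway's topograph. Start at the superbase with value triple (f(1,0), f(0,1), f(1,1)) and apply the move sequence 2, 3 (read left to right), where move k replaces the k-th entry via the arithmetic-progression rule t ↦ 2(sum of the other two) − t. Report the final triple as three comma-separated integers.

start (-3,5,0) = (f(1,0),f(0,1),f(1,1))
replace slot 2: 2·((-3)+0) − 5 = -11 → (-3,-11,0)
replace slot 3: 2·((-3)+(-11)) − 0 = -28 → (-3,-11,-28)

-3,-11,-28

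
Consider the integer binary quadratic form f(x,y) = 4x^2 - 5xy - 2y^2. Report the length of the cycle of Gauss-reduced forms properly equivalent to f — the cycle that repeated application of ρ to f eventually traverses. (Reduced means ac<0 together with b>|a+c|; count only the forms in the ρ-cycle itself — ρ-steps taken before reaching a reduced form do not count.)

D = 57, ⌊√D⌋ = 7
descent: ρ → (-2,5,4)  [lands on river]
river: ρ → (4,3,-3)
river: ρ → (-3,3,4)
river: ρ → (4,5,-2)
river: ρ → (-2,7,1)
river: ρ → (1,7,-2)
ρ-cycle length = 6 (tail of 1 descent step not counted)

6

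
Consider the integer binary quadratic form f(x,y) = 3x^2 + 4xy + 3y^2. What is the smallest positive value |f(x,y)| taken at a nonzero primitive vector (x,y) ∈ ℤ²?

translate: b→-2 (≡4 mod 6), so (3,4,3)→(3,-2,2)
flip: (3,-2,2)→(2,2,3)
reduced (well bottom): (2,2,3) with a≤c, −a<b≤a
well minimum = a = 2

2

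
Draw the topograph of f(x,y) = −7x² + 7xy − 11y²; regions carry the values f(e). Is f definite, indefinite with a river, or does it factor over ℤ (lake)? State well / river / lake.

D = b²−4ac = 7² − 4·(-7)·(-11) = -259
D < 0 ⇒ definite ⇒ every region one sign ⇒ single well

well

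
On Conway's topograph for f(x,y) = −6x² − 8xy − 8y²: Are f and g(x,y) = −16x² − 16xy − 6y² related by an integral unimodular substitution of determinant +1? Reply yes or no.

D₁ = -128, D₂ = -128
f is negative-definite; reduce −f:
−f: translate: b→-4 (≡8 mod 12), so (6,8,8)→(6,-4,6)
−f: flip: (6,-4,6)→(6,4,6)
−f: reduced (well bottom): (6,4,6) with a≤c, −a<b≤a
flip sign back: reduced form of f is (-6,-4,-6)
g is negative-definite; reduce −g:
−g: flip: (16,16,6)→(6,-16,16)
−g: translate: b→-4 (≡-16 mod 12), so (6,-16,16)→(6,-4,6)
−g: flip: (6,-4,6)→(6,4,6)
−g: reduced (well bottom): (6,4,6) with a≤c, −a<b≤a
flip sign back: reduced form of g is (-6,-4,-6)
reduced forms (-6, -4, -6) vs (-6, -4, -6) ⇒ equivalent

yes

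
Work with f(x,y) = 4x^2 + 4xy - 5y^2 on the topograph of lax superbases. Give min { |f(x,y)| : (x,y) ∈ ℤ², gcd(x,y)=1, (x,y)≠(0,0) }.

river: ρ → (-5,6,3)
river: ρ → (3,6,-5)
river: ρ → (-5,4,4)
river: ρ → (4,4,-5)
closes: descent 0, river 4
min |a| on river = 3

3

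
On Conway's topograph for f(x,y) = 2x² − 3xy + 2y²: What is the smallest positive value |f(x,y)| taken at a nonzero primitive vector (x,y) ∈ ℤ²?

translate: b→1 (≡-3 mod 4), so (2,-3,2)→(2,1,1)
flip: (2,1,1)→(1,-1,2)
translate: b→1 (≡-1 mod 2), so (1,-1,2)→(1,1,2)
reduced (well bottom): (1,1,2) with a≤c, −a<b≤a
well minimum = a = 1

1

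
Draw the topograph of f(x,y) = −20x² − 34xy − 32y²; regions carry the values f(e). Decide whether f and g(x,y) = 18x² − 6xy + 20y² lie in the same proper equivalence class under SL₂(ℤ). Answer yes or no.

D₁ = -1404, D₂ = -1404
f is negative-definite; reduce −f:
−f: translate: b→-6 (≡34 mod 40), so (20,34,32)→(20,-6,18)
−f: flip: (20,-6,18)→(18,6,20)
−f: reduced (well bottom): (18,6,20) with a≤c, −a<b≤a
flip sign back: reduced form of f is (-18,-6,-20)
g: reduced (well bottom): (18,-6,20) with a≤c, −a<b≤a
reduced forms (-18, -6, -20) vs (18, -6, 20) ⇒ inequivalent

no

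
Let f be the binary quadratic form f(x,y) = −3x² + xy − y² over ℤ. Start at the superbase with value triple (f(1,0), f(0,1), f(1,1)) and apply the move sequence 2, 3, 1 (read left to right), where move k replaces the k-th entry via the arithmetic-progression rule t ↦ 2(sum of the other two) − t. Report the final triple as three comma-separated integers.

start (-3,-1,-3) = (f(1,0),f(0,1),f(1,1))
replace slot 2: 2·((-3)+(-3)) − (-1) = -11 → (-3,-11,-3)
replace slot 3: 2·((-3)+(-11)) − (-3) = -25 → (-3,-11,-25)
replace slot 1: 2·((-11)+(-25)) − (-3) = -69 → (-69,-11,-25)

-69,-11,-25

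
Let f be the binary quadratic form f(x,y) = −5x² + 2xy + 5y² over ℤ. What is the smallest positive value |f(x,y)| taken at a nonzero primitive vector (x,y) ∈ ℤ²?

river: ρ → (5,8,-2)
river: ρ → (-2,8,5)
river: ρ → (5,2,-5)
river: ρ → (-5,8,2)
river: ρ → (2,8,-5)
river: ρ → (-5,2,5)
closes: descent 0, river 6
min |a| on river = 2

2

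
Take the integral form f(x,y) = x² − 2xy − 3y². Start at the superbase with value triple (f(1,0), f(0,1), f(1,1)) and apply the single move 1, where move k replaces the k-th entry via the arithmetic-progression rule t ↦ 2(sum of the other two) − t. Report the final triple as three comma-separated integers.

start (1,-3,-4) = (f(1,0),f(0,1),f(1,1))
replace slot 1: 2·((-3)+(-4)) − 1 = -15 → (-15,-3,-4)

-15,-3,-4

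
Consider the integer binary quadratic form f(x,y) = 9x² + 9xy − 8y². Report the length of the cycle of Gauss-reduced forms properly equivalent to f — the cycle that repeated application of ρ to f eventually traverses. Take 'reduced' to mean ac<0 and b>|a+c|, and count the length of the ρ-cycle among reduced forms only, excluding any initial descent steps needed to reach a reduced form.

D = 369, ⌊√D⌋ = 19
river: ρ → (-8,7,10)
river: ρ → (10,13,-5)
river: ρ → (-5,17,4)
river: ρ → (4,15,-9)
river: ρ → (-9,3,10)
river: ρ → (10,17,-2)
river: ρ → (-2,19,1)
river: ρ → (1,19,-2)
river: ρ → (-2,17,10)
river: ρ → (10,3,-9)
river: ρ → (-9,15,4)
river: ρ → (4,17,-5)
river: ρ → (-5,13,10)
river: ρ → (10,7,-8)
river: ρ → (-8,9,9)
river: ρ → (9,9,-8)
ρ-cycle length = 16 (tail of 0 descent steps not counted)

16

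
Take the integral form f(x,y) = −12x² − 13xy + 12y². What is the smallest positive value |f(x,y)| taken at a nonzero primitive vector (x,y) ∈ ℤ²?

descent: ρ → (12,13,-12)  [lands on river]
river: ρ → (-12,11,13)
river: ρ → (13,15,-10)
river: ρ → (-10,25,3)
river: ρ → (3,23,-18)
river: ρ → (-18,13,8)
river: ρ → (8,19,-12)
river: ρ → (-12,5,15)
river: ρ → (15,25,-2)
river: ρ → (-2,27,2)
river: ρ → (2,25,-15)
river: ρ → (-15,5,12)
river: ρ → (12,19,-8)
river: ρ → (-8,13,18)
river: ρ → (18,23,-3)
river: ρ → (-3,25,10)
river: ρ → (10,15,-13)
river: ρ → (-13,11,12)
closes: descent 1, river 18
min |a| on river = 2

2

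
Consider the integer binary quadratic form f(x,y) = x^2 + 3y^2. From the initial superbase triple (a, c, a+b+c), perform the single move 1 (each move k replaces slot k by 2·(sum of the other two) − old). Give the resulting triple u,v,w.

start (1,3,4) = (f(1,0),f(0,1),f(1,1))
replace slot 1: 2·(3+4) − 1 = 13 → (13,3,4)

13,3,4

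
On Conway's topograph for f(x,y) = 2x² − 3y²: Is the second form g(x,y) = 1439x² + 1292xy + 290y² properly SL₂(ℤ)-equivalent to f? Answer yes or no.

D₁ = 24, D₂ = 24
river cycle of f (length 2): (2, 4, -1), (-1, 4, 2)
river cycle of g (length 2): (2, 4, -1), (-1, 4, 2)
cycles coincide ⇒ equivalent

yes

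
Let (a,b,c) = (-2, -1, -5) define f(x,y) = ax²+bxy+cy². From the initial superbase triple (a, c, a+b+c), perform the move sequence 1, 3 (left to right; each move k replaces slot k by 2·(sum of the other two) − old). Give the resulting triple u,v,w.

start (-2,-5,-8) = (f(1,0),f(0,1),f(1,1))
replace slot 1: 2·((-5)+(-8)) − (-2) = -24 → (-24,-5,-8)
replace slot 3: 2·((-24)+(-5)) − (-8) = -50 → (-24,-5,-50)

-24,-5,-50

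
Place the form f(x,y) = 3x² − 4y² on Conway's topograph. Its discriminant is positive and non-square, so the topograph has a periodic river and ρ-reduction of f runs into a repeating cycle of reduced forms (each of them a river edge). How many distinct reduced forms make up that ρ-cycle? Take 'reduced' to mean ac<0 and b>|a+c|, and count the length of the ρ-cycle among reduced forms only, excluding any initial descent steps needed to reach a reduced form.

D = 48, ⌊√D⌋ = 6
descent: ρ → (-4,0,3)
descent: ρ → (3,6,-1)  [lands on river]
river: ρ → (-1,6,3)
ρ-cycle length = 2 (tail of 2 descent steps not counted)

2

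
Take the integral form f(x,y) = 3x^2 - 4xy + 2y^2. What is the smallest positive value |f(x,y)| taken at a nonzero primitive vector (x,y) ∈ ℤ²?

translate: b→2 (≡-4 mod 6), so (3,-4,2)→(3,2,1)
flip: (3,2,1)→(1,-2,3)
translate: b→0 (≡-2 mod 2), so (1,-2,3)→(1,0,2)
reduced (well bottom): (1,0,2) with a≤c, −a<b≤a
well minimum = a = 1

1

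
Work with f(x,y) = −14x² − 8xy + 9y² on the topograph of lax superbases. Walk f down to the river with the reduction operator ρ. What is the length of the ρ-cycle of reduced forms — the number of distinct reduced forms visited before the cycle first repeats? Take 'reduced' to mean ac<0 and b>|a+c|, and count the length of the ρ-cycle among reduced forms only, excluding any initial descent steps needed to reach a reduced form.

D = 568, ⌊√D⌋ = 23
descent: ρ → (9,8,-14)  [lands on river]
river: ρ → (-14,20,3)
river: ρ → (3,22,-7)
river: ρ → (-7,20,6)
river: ρ → (6,16,-13)
river: ρ → (-13,10,9)
ρ-cycle length = 6 (tail of 1 descent step not counted)

6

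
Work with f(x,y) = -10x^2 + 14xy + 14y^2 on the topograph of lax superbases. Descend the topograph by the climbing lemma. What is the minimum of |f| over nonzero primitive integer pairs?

river: ρ → (14,14,-10)
river: ρ → (-10,26,2)
river: ρ → (2,26,-10)
river: ρ → (-10,14,14)
closes: descent 0, river 4
min |a| on river = 2

2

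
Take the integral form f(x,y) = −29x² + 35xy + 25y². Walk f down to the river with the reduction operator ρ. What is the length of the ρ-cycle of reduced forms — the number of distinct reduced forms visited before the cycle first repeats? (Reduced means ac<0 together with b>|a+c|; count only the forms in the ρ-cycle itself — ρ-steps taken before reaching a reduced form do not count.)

D = 4125, ⌊√D⌋ = 64
river: ρ → (25,15,-39)
river: ρ → (-39,63,1)
river: ρ → (1,63,-39)
river: ρ → (-39,15,25)
river: ρ → (25,35,-29)
river: ρ → (-29,23,31)
river: ρ → (31,39,-21)
river: ρ → (-21,45,25)
river: ρ → (25,55,-11)
river: ρ → (-11,55,25)
river: ρ → (25,45,-21)
river: ρ → (-21,39,31)
river: ρ → (31,23,-29)
river: ρ → (-29,35,25)
ρ-cycle length = 14 (tail of 0 descent steps not counted)

14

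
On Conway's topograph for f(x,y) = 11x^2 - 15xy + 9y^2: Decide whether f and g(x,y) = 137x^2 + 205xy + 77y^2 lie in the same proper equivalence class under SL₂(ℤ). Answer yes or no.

D₁ = -171, D₂ = -171
f: translate: b→7 (≡-15 mod 22), so (11,-15,9)→(11,7,5)
f: flip: (11,7,5)→(5,-7,11)
f: translate: b→3 (≡-7 mod 10), so (5,-7,11)→(5,3,9)
f: reduced (well bottom): (5,3,9) with a≤c, −a<b≤a
g: translate: b→-69 (≡205 mod 274), so (137,205,77)→(137,-69,9)
g: flip: (137,-69,9)→(9,69,137)
g: translate: b→-3 (≡69 mod 18), so (9,69,137)→(9,-3,5)
g: flip: (9,-3,5)→(5,3,9)
g: reduced (well bottom): (5,3,9) with a≤c, −a<b≤a
reduced forms (5, 3, 9) vs (5, 3, 9) ⇒ equivalent

yes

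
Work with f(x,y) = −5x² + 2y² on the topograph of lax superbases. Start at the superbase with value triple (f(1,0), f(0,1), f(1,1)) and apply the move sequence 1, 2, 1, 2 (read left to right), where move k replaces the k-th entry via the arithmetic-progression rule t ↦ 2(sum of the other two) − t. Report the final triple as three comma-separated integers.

start (-5,2,-3) = (f(1,0),f(0,1),f(1,1))
replace slot 1: 2·(2+(-3)) − (-5) = 3 → (3,2,-3)
replace slot 2: 2·(3+(-3)) − 2 = -2 → (3,-2,-3)
replace slot 1: 2·((-2)+(-3)) − 3 = -13 → (-13,-2,-3)
replace slot 2: 2·((-13)+(-3)) − (-2) = -30 → (-13,-30,-3)

-13,-30,-3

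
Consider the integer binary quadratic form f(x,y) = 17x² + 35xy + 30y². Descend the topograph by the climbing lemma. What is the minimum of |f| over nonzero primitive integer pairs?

translate: b→1 (≡35 mod 34), so (17,35,30)→(17,1,12)
flip: (17,1,12)→(12,-1,17)
reduced (well bottom): (12,-1,17) with a≤c, −a<b≤a
well minimum = a = 12

12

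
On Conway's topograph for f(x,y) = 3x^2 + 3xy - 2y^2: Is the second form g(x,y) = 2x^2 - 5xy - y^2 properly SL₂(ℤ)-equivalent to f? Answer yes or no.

D₁ = 33, D₂ = 33
river cycle of f (length 4): (-2, 5, 1), (1, 5, -2), (-2, 3, 3), (3, 3, -2)
river cycle of g (length 4): (-1, 5, 2), (2, 3, -3), (-3, 3, 2), (2, 5, -1)
cycles differ ⇒ inequivalent

no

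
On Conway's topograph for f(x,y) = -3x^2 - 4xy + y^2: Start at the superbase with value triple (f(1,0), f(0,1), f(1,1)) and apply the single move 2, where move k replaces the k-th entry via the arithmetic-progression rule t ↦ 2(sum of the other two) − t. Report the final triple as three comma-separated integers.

start (-3,1,-6) = (f(1,0),f(0,1),f(1,1))
replace slot 2: 2·((-3)+(-6)) − 1 = -19 → (-3,-19,-6)

-3,-19,-6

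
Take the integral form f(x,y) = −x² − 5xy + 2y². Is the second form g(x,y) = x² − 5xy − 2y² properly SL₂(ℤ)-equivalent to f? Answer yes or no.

D₁ = 33, D₂ = 33
river cycle of f (length 4): (2, 5, -1), (-1, 5, 2), (2, 3, -3), (-3, 3, 2)
river cycle of g (length 4): (-2, 5, 1), (1, 5, -2), (-2, 3, 3), (3, 3, -2)
cycles differ ⇒ inequivalent

no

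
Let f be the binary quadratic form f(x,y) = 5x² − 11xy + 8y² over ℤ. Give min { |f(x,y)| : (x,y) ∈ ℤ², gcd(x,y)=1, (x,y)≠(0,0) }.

translate: b→-1 (≡-11 mod 10), so (5,-11,8)→(5,-1,2)
flip: (5,-1,2)→(2,1,5)
reduced (well bottom): (2,1,5) with a≤c, −a<b≤a
well minimum = a = 2

2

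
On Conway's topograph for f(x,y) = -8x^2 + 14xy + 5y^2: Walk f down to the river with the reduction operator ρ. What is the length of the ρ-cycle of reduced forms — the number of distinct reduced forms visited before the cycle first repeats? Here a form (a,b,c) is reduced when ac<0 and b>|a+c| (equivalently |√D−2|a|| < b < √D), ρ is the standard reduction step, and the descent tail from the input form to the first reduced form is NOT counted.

D = 356, ⌊√D⌋ = 18
river: ρ → (5,16,-5)
river: ρ → (-5,14,8)
river: ρ → (8,18,-1)
river: ρ → (-1,18,8)
river: ρ → (8,14,-5)
river: ρ → (-5,16,5)
river: ρ → (5,14,-8)
river: ρ → (-8,18,1)
river: ρ → (1,18,-8)
river: ρ → (-8,14,5)
ρ-cycle length = 10 (tail of 0 descent steps not counted)

10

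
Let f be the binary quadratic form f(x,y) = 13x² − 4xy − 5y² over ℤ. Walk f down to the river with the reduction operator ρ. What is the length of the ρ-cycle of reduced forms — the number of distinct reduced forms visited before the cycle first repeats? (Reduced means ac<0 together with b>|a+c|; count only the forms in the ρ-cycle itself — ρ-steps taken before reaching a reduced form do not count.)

D = 276, ⌊√D⌋ = 16
descent: ρ → (-5,14,4)  [lands on river]
river: ρ → (4,10,-11)
river: ρ → (-11,12,3)
river: ρ → (3,12,-11)
river: ρ → (-11,10,4)
river: ρ → (4,14,-5)
river: ρ → (-5,16,1)
river: ρ → (1,16,-5)
ρ-cycle length = 8 (tail of 1 descent step not counted)

8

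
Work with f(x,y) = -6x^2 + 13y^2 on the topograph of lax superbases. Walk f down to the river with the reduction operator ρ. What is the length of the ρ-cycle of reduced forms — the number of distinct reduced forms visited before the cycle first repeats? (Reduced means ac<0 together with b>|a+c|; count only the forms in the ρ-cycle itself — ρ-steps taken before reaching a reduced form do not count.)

D = 312, ⌊√D⌋ = 17
descent: ρ → (13,0,-6)
descent: ρ → (-6,12,7)  [lands on river]
river: ρ → (7,16,-2)
river: ρ → (-2,16,7)
river: ρ → (7,12,-6)
ρ-cycle length = 4 (tail of 2 descent steps not counted)

4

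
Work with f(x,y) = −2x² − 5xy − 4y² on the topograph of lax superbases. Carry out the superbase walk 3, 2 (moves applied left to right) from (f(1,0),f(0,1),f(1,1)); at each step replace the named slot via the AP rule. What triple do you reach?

start (-2,-4,-11) = (f(1,0),f(0,1),f(1,1))
replace slot 3: 2·((-2)+(-4)) − (-11) = -1 → (-2,-4,-1)
replace slot 2: 2·((-2)+(-1)) − (-4) = -2 → (-2,-2,-1)

-2,-2,-1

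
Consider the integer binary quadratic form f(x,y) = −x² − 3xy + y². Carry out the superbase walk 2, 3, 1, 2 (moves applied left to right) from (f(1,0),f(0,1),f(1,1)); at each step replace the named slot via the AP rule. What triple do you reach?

start (-1,1,-3) = (f(1,0),f(0,1),f(1,1))
replace slot 2: 2·((-1)+(-3)) − 1 = -9 → (-1,-9,-3)
replace slot 3: 2·((-1)+(-9)) − (-3) = -17 → (-1,-9,-17)
replace slot 1: 2·((-9)+(-17)) − (-1) = -51 → (-51,-9,-17)
replace slot 2: 2·((-51)+(-17)) − (-9) = -127 → (-51,-127,-17)

-51,-127,-17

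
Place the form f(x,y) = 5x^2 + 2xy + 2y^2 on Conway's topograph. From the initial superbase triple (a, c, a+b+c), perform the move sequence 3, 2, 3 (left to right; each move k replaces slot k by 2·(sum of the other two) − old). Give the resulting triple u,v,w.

start (5,2,9) = (f(1,0),f(0,1),f(1,1))
replace slot 3: 2·(5+2) − 9 = 5 → (5,2,5)
replace slot 2: 2·(5+5) − 2 = 18 → (5,18,5)
replace slot 3: 2·(5+18) − 5 = 41 → (5,18,41)

5,18,41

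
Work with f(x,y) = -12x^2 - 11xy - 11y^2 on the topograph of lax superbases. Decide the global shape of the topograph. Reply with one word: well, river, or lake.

D = b²−4ac = (-11)² − 4·(-12)·(-11) = -407
D < 0 ⇒ definite ⇒ every region one sign ⇒ single well

well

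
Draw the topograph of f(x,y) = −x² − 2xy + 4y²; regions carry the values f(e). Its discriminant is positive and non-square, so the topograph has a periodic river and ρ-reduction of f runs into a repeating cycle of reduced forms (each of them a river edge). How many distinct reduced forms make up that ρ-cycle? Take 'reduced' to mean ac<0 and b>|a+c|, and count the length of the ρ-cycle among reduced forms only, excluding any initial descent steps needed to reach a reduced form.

D = 20, ⌊√D⌋ = 4
descent: ρ → (4,2,-1)
descent: ρ → (-1,4,1)  [lands on river]
river: ρ → (1,4,-1)
ρ-cycle length = 2 (tail of 2 descent steps not counted)

2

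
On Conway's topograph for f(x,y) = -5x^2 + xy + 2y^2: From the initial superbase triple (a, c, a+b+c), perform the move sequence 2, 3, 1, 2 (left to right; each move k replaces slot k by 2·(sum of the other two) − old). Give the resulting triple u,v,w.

start (-5,2,-2) = (f(1,0),f(0,1),f(1,1))
replace slot 2: 2·((-5)+(-2)) − 2 = -16 → (-5,-16,-2)
replace slot 3: 2·((-5)+(-16)) − (-2) = -40 → (-5,-16,-40)
replace slot 1: 2·((-16)+(-40)) − (-5) = -107 → (-107,-16,-40)
replace slot 2: 2·((-107)+(-40)) − (-16) = -278 → (-107,-278,-40)

-107,-278,-40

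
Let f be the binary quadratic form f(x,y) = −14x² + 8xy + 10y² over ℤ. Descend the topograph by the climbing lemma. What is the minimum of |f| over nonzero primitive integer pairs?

river: ρ → (10,12,-12)
river: ρ → (-12,12,10)
river: ρ → (10,8,-14)
river: ρ → (-14,20,4)
river: ρ → (4,20,-14)
river: ρ → (-14,8,10)
closes: descent 0, river 6
min |a| on river = 4

4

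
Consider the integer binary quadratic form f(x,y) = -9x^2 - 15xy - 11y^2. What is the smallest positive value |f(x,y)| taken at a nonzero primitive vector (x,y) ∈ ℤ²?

translate: b→-3 (≡15 mod 18), so (9,15,11)→(9,-3,5)
flip: (9,-3,5)→(5,3,9)
reduced (well bottom): (5,3,9) with a≤c, −a<b≤a
well minimum |f| = |-5| = 5 (negative-definite)

5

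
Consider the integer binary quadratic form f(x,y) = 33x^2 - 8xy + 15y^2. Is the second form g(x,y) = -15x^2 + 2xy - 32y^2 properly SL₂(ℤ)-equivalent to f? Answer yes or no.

D₁ = -1916, D₂ = -1916
f: flip: (33,-8,15)→(15,8,33)
f: reduced (well bottom): (15,8,33) with a≤c, −a<b≤a
g is negative-definite; reduce −g:
−g: reduced (well bottom): (15,-2,32) with a≤c, −a<b≤a
flip sign back: reduced form of g is (-15,2,-32)
reduced forms (15, 8, 33) vs (-15, 2, -32) ⇒ inequivalent

no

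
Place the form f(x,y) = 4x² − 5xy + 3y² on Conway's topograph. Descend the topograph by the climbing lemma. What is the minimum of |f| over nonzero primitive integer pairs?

translate: b→3 (≡-5 mod 8), so (4,-5,3)→(4,3,2)
flip: (4,3,2)→(2,-3,4)
translate: b→1 (≡-3 mod 4), so (2,-3,4)→(2,1,3)
reduced (well bottom): (2,1,3) with a≤c, −a<b≤a
well minimum = a = 2

2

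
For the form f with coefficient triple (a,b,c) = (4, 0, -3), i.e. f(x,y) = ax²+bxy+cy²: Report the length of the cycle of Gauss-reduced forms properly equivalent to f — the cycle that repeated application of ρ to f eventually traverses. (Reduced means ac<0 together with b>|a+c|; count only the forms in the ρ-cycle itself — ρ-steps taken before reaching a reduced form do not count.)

D = 48, ⌊√D⌋ = 6
descent: ρ → (-3,6,1)  [lands on river]
river: ρ → (1,6,-3)
ρ-cycle length = 2 (tail of 1 descent step not counted)

2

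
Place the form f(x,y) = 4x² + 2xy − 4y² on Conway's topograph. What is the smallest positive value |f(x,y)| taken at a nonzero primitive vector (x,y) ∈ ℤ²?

river: ρ → (-4,6,2)
river: ρ → (2,6,-4)
river: ρ → (-4,2,4)
river: ρ → (4,6,-2)
river: ρ → (-2,6,4)
river: ρ → (4,2,-4)
closes: descent 0, river 6
min |a| on river = 2

2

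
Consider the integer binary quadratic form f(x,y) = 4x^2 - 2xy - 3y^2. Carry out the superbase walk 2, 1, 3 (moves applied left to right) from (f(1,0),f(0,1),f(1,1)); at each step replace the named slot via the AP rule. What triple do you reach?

start (4,-3,-1) = (f(1,0),f(0,1),f(1,1))
replace slot 2: 2·(4+(-1)) − (-3) = 9 → (4,9,-1)
replace slot 1: 2·(9+(-1)) − 4 = 12 → (12,9,-1)
replace slot 3: 2·(12+9) − (-1) = 43 → (12,9,43)

12,9,43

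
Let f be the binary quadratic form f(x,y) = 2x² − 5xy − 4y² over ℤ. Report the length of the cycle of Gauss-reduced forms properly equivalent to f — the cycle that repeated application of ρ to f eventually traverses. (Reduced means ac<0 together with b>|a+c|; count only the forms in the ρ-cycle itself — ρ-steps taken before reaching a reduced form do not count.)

D = 57, ⌊√D⌋ = 7
descent: ρ → (-4,5,2)  [lands on river]
river: ρ → (2,7,-1)
river: ρ → (-1,7,2)
river: ρ → (2,5,-4)
river: ρ → (-4,3,3)
river: ρ → (3,3,-4)
ρ-cycle length = 6 (tail of 1 descent step not counted)

6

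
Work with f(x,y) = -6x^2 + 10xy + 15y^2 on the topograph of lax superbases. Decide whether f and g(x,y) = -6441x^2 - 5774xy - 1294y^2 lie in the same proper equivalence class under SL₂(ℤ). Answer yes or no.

D₁ = 460, D₂ = 460
river cycle of f (length 10): (15, 20, -1), (-1, 20, 15), (15, 10, -6), (-6, 14, 11), (11, 8, -9), (-9, 10, 10), (10, 10, -9), (-9, 8, 11), (11, 14, -6), (-6, 10, 15)
river cycle of g (length 10): (-6, 10, 15), (15, 20, -1), (-1, 20, 15), (15, 10, -6), (-6, 14, 11), (11, 8, -9), (-9, 10, 10), (10, 10, -9), (-9, 8, 11), (11, 14, -6)
cycles coincide ⇒ equivalent

yes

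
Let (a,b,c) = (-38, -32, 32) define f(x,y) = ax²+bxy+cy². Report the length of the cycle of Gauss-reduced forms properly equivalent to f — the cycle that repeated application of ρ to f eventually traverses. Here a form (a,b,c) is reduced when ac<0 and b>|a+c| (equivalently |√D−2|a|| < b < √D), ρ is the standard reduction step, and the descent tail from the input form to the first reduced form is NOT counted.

D = 5888, ⌊√D⌋ = 76
descent: ρ → (32,32,-38)  [lands on river]
river: ρ → (-38,44,26)
river: ρ → (26,60,-22)
river: ρ → (-22,72,8)
river: ρ → (8,72,-22)
river: ρ → (-22,60,26)
river: ρ → (26,44,-38)
river: ρ → (-38,32,32)
ρ-cycle length = 8 (tail of 1 descent step not counted)

8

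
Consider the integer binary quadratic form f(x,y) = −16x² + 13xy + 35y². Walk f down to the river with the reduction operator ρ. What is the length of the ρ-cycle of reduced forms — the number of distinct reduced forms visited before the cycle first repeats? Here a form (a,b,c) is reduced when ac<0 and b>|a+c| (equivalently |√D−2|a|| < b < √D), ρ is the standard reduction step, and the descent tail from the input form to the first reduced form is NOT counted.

D = 2409, ⌊√D⌋ = 49
descent: ρ → (35,-13,-16)
descent: ρ → (-16,45,6)  [lands on river]
river: ρ → (6,39,-37)
river: ρ → (-37,35,8)
river: ρ → (8,45,-12)
river: ρ → (-12,27,35)
river: ρ → (35,43,-4)
river: ρ → (-4,45,24)
river: ρ → (24,3,-25)
river: ρ → (-25,47,2)
river: ρ → (2,49,-1)
river: ρ → (-1,49,2)
river: ρ → (2,47,-25)
river: ρ → (-25,3,24)
river: ρ → (24,45,-4)
river: ρ → (-4,43,35)
river: ρ → (35,27,-12)
river: ρ → (-12,45,8)
river: ρ → (8,35,-37)
river: ρ → (-37,39,6)
river: ρ → (6,45,-16)
river: ρ → (-16,19,32)
river: ρ → (32,45,-3)
river: ρ → (-3,45,32)
river: ρ → (32,19,-16)
ρ-cycle length = 24 (tail of 2 descent steps not counted)

24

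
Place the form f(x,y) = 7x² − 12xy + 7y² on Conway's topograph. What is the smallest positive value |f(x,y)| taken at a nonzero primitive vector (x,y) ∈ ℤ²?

translate: b→2 (≡-12 mod 14), so (7,-12,7)→(7,2,2)
flip: (7,2,2)→(2,-2,7)
translate: b→2 (≡-2 mod 4), so (2,-2,7)→(2,2,7)
reduced (well bottom): (2,2,7) with a≤c, −a<b≤a
well minimum = a = 2

2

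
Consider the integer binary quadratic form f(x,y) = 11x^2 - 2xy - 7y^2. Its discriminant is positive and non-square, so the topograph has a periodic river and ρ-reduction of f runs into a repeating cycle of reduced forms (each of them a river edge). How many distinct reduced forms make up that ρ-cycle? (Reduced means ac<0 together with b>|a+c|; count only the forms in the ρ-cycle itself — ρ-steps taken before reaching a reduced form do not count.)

D = 312, ⌊√D⌋ = 17
descent: ρ → (-7,16,2)  [lands on river]
river: ρ → (2,16,-7)
river: ρ → (-7,12,6)
river: ρ → (6,12,-7)
ρ-cycle length = 4 (tail of 1 descent step not counted)

4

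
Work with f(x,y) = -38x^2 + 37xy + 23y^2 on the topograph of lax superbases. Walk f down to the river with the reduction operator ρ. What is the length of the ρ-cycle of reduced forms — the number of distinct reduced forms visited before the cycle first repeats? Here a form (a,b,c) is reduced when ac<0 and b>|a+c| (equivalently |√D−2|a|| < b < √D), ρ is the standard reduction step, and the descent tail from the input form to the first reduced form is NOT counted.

D = 4865, ⌊√D⌋ = 69
river: ρ → (23,55,-20)
river: ρ → (-20,65,8)
river: ρ → (8,63,-28)
river: ρ → (-28,49,22)
river: ρ → (22,39,-38)
river: ρ → (-38,37,23)
ρ-cycle length = 6 (tail of 0 descent steps not counted)

6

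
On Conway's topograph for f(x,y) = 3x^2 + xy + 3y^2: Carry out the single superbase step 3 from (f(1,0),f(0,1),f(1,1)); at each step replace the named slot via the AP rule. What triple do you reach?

start (3,3,7) = (f(1,0),f(0,1),f(1,1))
replace slot 3: 2·(3+3) − 7 = 5 → (3,3,5)

3,3,5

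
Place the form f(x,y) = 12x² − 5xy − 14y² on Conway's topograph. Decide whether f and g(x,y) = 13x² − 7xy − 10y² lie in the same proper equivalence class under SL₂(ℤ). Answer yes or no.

D₁ = 697, D₂ = 569
discriminants differ ⇒ not SL₂(ℤ)-equivalent

no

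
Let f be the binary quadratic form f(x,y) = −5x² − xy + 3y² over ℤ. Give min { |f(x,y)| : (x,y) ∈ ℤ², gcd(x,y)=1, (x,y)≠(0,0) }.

descent: ρ → (3,7,-1)  [lands on river]
river: ρ → (-1,7,3)
river: ρ → (3,5,-3)
river: ρ → (-3,7,1)
river: ρ → (1,7,-3)
river: ρ → (-3,5,3)
closes: descent 1, river 6
min |a| on river = 1

1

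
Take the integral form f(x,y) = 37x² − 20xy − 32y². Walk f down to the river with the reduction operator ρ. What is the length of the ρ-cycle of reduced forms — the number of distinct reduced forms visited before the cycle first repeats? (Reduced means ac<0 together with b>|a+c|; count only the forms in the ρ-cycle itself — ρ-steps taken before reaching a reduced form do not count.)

D = 5136, ⌊√D⌋ = 71
descent: ρ → (-32,20,37)  [lands on river]
river: ρ → (37,54,-15)
river: ρ → (-15,66,13)
river: ρ → (13,64,-20)
river: ρ → (-20,56,25)
river: ρ → (25,44,-32)
ρ-cycle length = 6 (tail of 1 descent step not counted)

6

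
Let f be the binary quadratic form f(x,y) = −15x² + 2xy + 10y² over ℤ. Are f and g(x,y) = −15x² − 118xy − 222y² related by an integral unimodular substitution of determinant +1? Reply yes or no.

D₁ = 604, D₂ = 604
river cycle of f (length 20): (10, 18, -7), (-7, 24, 1), (1, 24, -7), (-7, 18, 10), (10, 22, -3), (-3, 20, 17), (17, 14, -6), (-6, 22, 5), (5, 18, -14), (-14, 10, 9), … (10 more)
river cycle of g (length 20): (10, 18, -7), (-7, 24, 1), (1, 24, -7), (-7, 18, 10), (10, 22, -3), (-3, 20, 17), (17, 14, -6), (-6, 22, 5), (5, 18, -14), (-14, 10, 9), … (10 more)
cycles coincide ⇒ equivalent

yes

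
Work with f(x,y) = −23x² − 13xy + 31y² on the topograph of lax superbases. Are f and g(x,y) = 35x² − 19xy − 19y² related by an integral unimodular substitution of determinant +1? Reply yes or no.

D₁ = 3021, D₂ = 3021
river cycle of f (length 4): (31, 13, -23), (-23, 33, 21), (21, 51, -5), (-5, 49, 31)
river cycle of g (length 4): (-19, 19, 35), (35, 51, -3), (-3, 51, 35), (35, 19, -19)
cycles differ ⇒ inequivalent

no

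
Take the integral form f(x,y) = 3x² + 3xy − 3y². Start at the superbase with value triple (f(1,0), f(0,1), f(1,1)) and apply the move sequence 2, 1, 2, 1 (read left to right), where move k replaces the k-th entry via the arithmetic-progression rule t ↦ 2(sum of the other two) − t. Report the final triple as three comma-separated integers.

start (3,-3,3) = (f(1,0),f(0,1),f(1,1))
replace slot 2: 2·(3+3) − (-3) = 15 → (3,15,3)
replace slot 1: 2·(15+3) − 3 = 33 → (33,15,3)
replace slot 2: 2·(33+3) − 15 = 57 → (33,57,3)
replace slot 1: 2·(57+3) − 33 = 87 → (87,57,3)

87,57,3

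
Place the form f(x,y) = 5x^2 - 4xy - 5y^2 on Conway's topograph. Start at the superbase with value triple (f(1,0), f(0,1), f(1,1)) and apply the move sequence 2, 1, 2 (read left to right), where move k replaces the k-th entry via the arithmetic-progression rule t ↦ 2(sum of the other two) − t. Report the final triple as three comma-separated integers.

start (5,-5,-4) = (f(1,0),f(0,1),f(1,1))
replace slot 2: 2·(5+(-4)) − (-5) = 7 → (5,7,-4)
replace slot 1: 2·(7+(-4)) − 5 = 1 → (1,7,-4)
replace slot 2: 2·(1+(-4)) − 7 = -13 → (1,-13,-4)

1,-13,-4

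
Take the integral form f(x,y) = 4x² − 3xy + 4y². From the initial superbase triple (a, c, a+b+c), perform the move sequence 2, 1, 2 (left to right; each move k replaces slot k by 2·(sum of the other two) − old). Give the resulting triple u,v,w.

start (4,4,5) = (f(1,0),f(0,1),f(1,1))
replace slot 2: 2·(4+5) − 4 = 14 → (4,14,5)
replace slot 1: 2·(14+5) − 4 = 34 → (34,14,5)
replace slot 2: 2·(34+5) − 14 = 64 → (34,64,5)

34,64,5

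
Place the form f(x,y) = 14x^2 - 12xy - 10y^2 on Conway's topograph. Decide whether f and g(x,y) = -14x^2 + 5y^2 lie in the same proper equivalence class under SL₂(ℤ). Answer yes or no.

D₁ = 704, D₂ = 280
discriminants differ ⇒ not SL₂(ℤ)-equivalent

no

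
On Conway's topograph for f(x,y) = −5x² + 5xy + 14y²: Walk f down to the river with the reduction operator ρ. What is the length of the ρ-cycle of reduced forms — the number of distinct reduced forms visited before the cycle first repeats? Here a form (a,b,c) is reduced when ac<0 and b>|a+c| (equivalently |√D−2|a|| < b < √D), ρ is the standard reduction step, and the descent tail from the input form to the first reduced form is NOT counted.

D = 305, ⌊√D⌋ = 17
descent: ρ → (14,-5,-5)
descent: ρ → (-5,15,4)  [lands on river]
river: ρ → (4,17,-1)
river: ρ → (-1,17,4)
river: ρ → (4,15,-5)
ρ-cycle length = 4 (tail of 2 descent steps not counted)

4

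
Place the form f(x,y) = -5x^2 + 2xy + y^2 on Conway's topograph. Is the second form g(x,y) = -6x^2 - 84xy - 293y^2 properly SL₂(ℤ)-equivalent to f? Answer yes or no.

D₁ = 24, D₂ = 24
river cycle of f (length 2): (1, 4, -2), (-2, 4, 1)
river cycle of g (length 2): (1, 4, -2), (-2, 4, 1)
cycles coincide ⇒ equivalent

yes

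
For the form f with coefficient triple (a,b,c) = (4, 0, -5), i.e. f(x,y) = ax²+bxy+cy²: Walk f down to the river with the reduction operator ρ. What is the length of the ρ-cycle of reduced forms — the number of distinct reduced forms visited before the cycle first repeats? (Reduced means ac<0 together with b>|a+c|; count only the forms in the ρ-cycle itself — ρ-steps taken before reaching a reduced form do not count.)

D = 80, ⌊√D⌋ = 8
descent: ρ → (-5,0,4)
descent: ρ → (4,8,-1)  [lands on river]
river: ρ → (-1,8,4)
ρ-cycle length = 2 (tail of 2 descent steps not counted)

2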